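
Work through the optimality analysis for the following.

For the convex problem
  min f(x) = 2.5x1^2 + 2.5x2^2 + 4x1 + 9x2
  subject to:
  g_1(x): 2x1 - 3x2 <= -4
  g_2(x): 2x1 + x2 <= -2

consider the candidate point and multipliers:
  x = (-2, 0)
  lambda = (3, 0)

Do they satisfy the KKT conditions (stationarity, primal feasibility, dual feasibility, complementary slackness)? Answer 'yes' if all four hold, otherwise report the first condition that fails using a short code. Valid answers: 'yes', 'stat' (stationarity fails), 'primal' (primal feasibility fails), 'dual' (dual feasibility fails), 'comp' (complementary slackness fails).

Gradient of f: grad f(x) = Q x + c = (-6, 9)
Constraint values g_i(x) = a_i^T x - b_i:
  g_1((-2, 0)) = 0
  g_2((-2, 0)) = -2
Stationarity residual: grad f(x) + sum_i lambda_i a_i = (0, 0)
  -> stationarity OK
Primal feasibility (all g_i <= 0): OK
Dual feasibility (all lambda_i >= 0): OK
Complementary slackness (lambda_i * g_i(x) = 0 for all i): OK

Verdict: yes, KKT holds.

yes


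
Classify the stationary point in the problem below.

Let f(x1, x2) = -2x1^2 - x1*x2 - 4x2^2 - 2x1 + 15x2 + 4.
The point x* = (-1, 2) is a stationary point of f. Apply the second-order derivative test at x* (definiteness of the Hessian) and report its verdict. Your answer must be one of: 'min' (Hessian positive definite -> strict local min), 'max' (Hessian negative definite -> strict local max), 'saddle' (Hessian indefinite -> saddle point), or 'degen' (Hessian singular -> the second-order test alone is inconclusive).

Compute the Hessian H = grad^2 f:
  H = [[-4, -1], [-1, -8]]
Verify stationarity: grad f(x*) = H x* + g = (0, 0).
Eigenvalues of H: -8.2361, -3.7639.
Both eigenvalues < 0, so H is negative definite -> x* is a strict local max.

max


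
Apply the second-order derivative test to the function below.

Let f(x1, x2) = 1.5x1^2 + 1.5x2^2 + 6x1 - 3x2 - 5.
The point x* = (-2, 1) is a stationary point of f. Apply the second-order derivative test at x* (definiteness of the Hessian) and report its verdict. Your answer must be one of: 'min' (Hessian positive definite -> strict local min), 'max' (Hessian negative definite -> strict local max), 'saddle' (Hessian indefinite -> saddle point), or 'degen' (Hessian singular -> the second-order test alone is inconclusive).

Compute the Hessian H = grad^2 f:
  H = [[3, 0], [0, 3]]
Verify stationarity: grad f(x*) = H x* + g = (0, 0).
Eigenvalues of H: 3, 3.
Both eigenvalues > 0, so H is positive definite -> x* is a strict local min.

min


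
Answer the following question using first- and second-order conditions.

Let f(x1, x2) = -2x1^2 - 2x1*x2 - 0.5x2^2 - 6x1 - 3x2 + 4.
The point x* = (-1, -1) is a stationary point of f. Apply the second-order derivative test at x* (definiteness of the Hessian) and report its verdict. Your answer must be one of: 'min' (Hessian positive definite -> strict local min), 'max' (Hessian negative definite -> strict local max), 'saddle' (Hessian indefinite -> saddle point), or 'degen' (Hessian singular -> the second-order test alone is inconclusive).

Compute the Hessian H = grad^2 f:
  H = [[-4, -2], [-2, -1]]
Verify stationarity: grad f(x*) = H x* + g = (0, 0).
Eigenvalues of H: -5, 0.
H has a zero eigenvalue (singular; negative semidefinite but not definite), so H is neither positive definite, negative definite, nor indefinite. The second-order test alone is inconclusive -> degen.
(Indeed, f is constant along the null direction of H through x*, so x* is not a strict local extremum.)

degen


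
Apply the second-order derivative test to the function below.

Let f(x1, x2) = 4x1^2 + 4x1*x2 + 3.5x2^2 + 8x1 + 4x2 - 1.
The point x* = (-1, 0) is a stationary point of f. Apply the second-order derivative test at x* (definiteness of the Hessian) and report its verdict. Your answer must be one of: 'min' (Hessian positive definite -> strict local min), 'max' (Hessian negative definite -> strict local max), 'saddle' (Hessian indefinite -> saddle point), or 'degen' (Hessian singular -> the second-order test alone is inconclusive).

Compute the Hessian H = grad^2 f:
  H = [[8, 4], [4, 7]]
Verify stationarity: grad f(x*) = H x* + g = (0, 0).
Eigenvalues of H: 3.4689, 11.5311.
Both eigenvalues > 0, so H is positive definite -> x* is a strict local min.

min


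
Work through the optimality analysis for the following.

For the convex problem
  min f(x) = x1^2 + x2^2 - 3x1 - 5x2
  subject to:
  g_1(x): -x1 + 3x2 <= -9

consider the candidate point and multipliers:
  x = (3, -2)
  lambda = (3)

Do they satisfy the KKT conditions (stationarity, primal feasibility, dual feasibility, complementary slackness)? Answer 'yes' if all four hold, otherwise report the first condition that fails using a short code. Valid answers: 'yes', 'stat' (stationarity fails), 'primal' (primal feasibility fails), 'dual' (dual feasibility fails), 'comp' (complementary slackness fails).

Gradient of f: grad f(x) = Q x + c = (3, -9)
Constraint values g_i(x) = a_i^T x - b_i:
  g_1((3, -2)) = 0
Stationarity residual: grad f(x) + sum_i lambda_i a_i = (0, 0)
  -> stationarity OK
Primal feasibility (all g_i <= 0): OK
Dual feasibility (all lambda_i >= 0): OK
Complementary slackness (lambda_i * g_i(x) = 0 for all i): OK

Verdict: yes, KKT holds.

yes


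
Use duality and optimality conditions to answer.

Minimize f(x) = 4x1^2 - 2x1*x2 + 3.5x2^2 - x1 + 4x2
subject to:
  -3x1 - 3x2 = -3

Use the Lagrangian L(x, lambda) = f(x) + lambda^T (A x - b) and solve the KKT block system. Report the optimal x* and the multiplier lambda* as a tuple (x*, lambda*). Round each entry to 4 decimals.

Form the Lagrangian:
  L(x, lambda) = (1/2) x^T Q x + c^T x + lambda^T (A x - b)
Stationarity (grad_x L = 0): Q x + c + A^T lambda = 0.
Primal feasibility: A x = b.

This gives the KKT block system:
  [ Q   A^T ] [ x     ]   [-c ]
  [ A    0  ] [ lambda ] = [ b ]

Solving the linear system:
  x*      = (0.7368, 0.2632)
  lambda* = (1.4561)
  f(x*)   = 2.3421

x* = (0.7368, 0.2632), lambda* = (1.4561)


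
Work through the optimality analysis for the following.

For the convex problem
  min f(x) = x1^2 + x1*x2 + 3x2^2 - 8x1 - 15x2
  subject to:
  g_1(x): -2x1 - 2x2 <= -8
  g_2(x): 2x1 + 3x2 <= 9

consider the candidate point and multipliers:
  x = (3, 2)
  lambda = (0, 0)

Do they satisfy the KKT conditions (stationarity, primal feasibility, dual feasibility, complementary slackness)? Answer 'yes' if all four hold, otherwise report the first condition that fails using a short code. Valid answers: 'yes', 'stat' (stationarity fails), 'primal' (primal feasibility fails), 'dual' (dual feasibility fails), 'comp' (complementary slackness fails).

Gradient of f: grad f(x) = Q x + c = (0, 0)
Constraint values g_i(x) = a_i^T x - b_i:
  g_1((3, 2)) = -2
  g_2((3, 2)) = 3
Stationarity residual: grad f(x) + sum_i lambda_i a_i = (0, 0)
  -> stationarity OK
Primal feasibility (all g_i <= 0): FAILS
Dual feasibility (all lambda_i >= 0): OK
Complementary slackness (lambda_i * g_i(x) = 0 for all i): OK

Verdict: the first failing condition is primal_feasibility -> primal.

primal


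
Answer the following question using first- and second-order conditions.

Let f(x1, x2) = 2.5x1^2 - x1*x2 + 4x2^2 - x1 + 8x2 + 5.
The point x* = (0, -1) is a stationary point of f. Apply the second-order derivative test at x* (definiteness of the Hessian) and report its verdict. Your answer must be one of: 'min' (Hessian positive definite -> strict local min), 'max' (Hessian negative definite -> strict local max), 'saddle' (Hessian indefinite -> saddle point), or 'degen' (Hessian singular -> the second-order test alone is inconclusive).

Compute the Hessian H = grad^2 f:
  H = [[5, -1], [-1, 8]]
Verify stationarity: grad f(x*) = H x* + g = (0, 0).
Eigenvalues of H: 4.6972, 8.3028.
Both eigenvalues > 0, so H is positive definite -> x* is a strict local min.

min


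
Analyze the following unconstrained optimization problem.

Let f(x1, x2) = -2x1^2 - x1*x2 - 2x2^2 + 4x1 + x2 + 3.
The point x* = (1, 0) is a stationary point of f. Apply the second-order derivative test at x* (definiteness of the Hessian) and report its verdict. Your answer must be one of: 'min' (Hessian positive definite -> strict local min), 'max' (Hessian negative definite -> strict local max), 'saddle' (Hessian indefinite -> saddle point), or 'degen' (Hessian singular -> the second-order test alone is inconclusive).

Compute the Hessian H = grad^2 f:
  H = [[-4, -1], [-1, -4]]
Verify stationarity: grad f(x*) = H x* + g = (0, 0).
Eigenvalues of H: -5, -3.
Both eigenvalues < 0, so H is negative definite -> x* is a strict local max.

max


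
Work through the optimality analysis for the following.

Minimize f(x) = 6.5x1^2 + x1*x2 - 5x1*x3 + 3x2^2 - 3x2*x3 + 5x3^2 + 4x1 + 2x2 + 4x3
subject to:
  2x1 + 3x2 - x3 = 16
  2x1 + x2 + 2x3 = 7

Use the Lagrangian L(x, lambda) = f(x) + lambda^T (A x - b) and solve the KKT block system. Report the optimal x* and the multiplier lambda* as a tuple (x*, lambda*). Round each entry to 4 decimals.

Form the Lagrangian:
  L(x, lambda) = (1/2) x^T Q x + c^T x + lambda^T (A x - b)
Stationarity (grad_x L = 0): Q x + c + A^T lambda = 0.
Primal feasibility: A x = b.

This gives the KKT block system:
  [ Q   A^T ] [ x     ]   [-c ]
  [ A    0  ] [ lambda ] = [ b ]

Solving the linear system:
  x*      = (0.8901, 4.8085, 0.2056)
  lambda* = (-10.7239, 1.0479)
  f(x*)   = 89.1239

x* = (0.8901, 4.8085, 0.2056), lambda* = (-10.7239, 1.0479)


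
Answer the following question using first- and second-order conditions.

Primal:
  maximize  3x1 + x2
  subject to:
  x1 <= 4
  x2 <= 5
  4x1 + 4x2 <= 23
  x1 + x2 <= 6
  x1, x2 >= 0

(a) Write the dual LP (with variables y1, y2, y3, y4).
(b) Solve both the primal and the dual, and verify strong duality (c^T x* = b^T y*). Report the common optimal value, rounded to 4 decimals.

The standard primal-dual pair for 'max c^T x s.t. A x <= b, x >= 0' is:
  Dual:  min b^T y  s.t.  A^T y >= c,  y >= 0.

So the dual LP is:
  minimize  4y1 + 5y2 + 23y3 + 6y4
  subject to:
    y1 + 4y3 + y4 >= 3
    y2 + 4y3 + y4 >= 1
    y1, y2, y3, y4 >= 0

Solving the primal: x* = (4, 1.75).
  primal value c^T x* = 13.75.
Solving the dual: y* = (2, 0, 0.25, 0).
  dual value b^T y* = 13.75.
Strong duality: c^T x* = b^T y*. Confirmed.

13.75


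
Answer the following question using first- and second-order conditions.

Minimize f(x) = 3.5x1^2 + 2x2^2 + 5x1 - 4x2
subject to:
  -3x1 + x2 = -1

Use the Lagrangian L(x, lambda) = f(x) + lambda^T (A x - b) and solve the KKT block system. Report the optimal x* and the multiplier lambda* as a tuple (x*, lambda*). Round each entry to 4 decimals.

Form the Lagrangian:
  L(x, lambda) = (1/2) x^T Q x + c^T x + lambda^T (A x - b)
Stationarity (grad_x L = 0): Q x + c + A^T lambda = 0.
Primal feasibility: A x = b.

This gives the KKT block system:
  [ Q   A^T ] [ x     ]   [-c ]
  [ A    0  ] [ lambda ] = [ b ]

Solving the linear system:
  x*      = (0.4419, 0.3256)
  lambda* = (2.6977)
  f(x*)   = 1.8023

x* = (0.4419, 0.3256), lambda* = (2.6977)


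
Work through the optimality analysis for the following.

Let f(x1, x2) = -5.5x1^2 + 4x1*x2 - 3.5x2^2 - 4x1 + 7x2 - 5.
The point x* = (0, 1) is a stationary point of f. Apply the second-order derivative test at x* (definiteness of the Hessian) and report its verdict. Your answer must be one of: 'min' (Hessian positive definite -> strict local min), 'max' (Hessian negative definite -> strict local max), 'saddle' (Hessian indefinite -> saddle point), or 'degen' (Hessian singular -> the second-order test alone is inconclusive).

Compute the Hessian H = grad^2 f:
  H = [[-11, 4], [4, -7]]
Verify stationarity: grad f(x*) = H x* + g = (0, 0).
Eigenvalues of H: -13.4721, -4.5279.
Both eigenvalues < 0, so H is negative definite -> x* is a strict local max.

max


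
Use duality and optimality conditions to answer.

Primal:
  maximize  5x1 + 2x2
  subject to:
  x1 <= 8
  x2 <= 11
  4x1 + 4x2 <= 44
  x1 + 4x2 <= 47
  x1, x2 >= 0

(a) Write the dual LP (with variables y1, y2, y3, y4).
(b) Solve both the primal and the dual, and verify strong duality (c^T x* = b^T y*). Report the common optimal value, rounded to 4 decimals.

The standard primal-dual pair for 'max c^T x s.t. A x <= b, x >= 0' is:
  Dual:  min b^T y  s.t.  A^T y >= c,  y >= 0.

So the dual LP is:
  minimize  8y1 + 11y2 + 44y3 + 47y4
  subject to:
    y1 + 4y3 + y4 >= 5
    y2 + 4y3 + 4y4 >= 2
    y1, y2, y3, y4 >= 0

Solving the primal: x* = (8, 3).
  primal value c^T x* = 46.
Solving the dual: y* = (3, 0, 0.5, 0).
  dual value b^T y* = 46.
Strong duality: c^T x* = b^T y*. Confirmed.

46


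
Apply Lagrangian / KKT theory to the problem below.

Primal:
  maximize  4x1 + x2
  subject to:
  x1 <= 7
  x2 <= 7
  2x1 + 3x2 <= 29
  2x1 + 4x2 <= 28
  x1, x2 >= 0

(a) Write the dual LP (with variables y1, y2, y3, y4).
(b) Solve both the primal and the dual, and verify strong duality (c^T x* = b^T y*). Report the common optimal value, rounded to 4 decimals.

The standard primal-dual pair for 'max c^T x s.t. A x <= b, x >= 0' is:
  Dual:  min b^T y  s.t.  A^T y >= c,  y >= 0.

So the dual LP is:
  minimize  7y1 + 7y2 + 29y3 + 28y4
  subject to:
    y1 + 2y3 + 2y4 >= 4
    y2 + 3y3 + 4y4 >= 1
    y1, y2, y3, y4 >= 0

Solving the primal: x* = (7, 3.5).
  primal value c^T x* = 31.5.
Solving the dual: y* = (3.5, 0, 0, 0.25).
  dual value b^T y* = 31.5.
Strong duality: c^T x* = b^T y*. Confirmed.

31.5


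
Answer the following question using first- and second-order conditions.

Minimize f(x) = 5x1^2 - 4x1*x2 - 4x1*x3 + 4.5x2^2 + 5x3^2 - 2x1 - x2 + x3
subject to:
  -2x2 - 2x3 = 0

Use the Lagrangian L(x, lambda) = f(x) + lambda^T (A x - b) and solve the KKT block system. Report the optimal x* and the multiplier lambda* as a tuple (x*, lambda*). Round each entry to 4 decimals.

Form the Lagrangian:
  L(x, lambda) = (1/2) x^T Q x + c^T x + lambda^T (A x - b)
Stationarity (grad_x L = 0): Q x + c + A^T lambda = 0.
Primal feasibility: A x = b.

This gives the KKT block system:
  [ Q   A^T ] [ x     ]   [-c ]
  [ A    0  ] [ lambda ] = [ b ]

Solving the linear system:
  x*      = (0.2, 0.1053, -0.1053)
  lambda* = (-0.4263)
  f(x*)   = -0.3053

x* = (0.2, 0.1053, -0.1053), lambda* = (-0.4263)


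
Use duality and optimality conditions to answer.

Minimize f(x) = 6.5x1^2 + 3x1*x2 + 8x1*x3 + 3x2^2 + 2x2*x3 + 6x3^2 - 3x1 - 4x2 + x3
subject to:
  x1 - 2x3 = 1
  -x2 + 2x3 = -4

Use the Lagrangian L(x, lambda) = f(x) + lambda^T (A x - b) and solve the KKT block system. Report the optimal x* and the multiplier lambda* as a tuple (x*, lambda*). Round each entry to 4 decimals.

Form the Lagrangian:
  L(x, lambda) = (1/2) x^T Q x + c^T x + lambda^T (A x - b)
Stationarity (grad_x L = 0): Q x + c + A^T lambda = 0.
Primal feasibility: A x = b.

This gives the KKT block system:
  [ Q   A^T ] [ x     ]   [-c ]
  [ A    0  ] [ lambda ] = [ b ]

Solving the linear system:
  x*      = (-0.4079, 2.5921, -0.7039)
  lambda* = (6.1579, 8.9211)
  f(x*)   = 9.8388

x* = (-0.4079, 2.5921, -0.7039), lambda* = (6.1579, 8.9211)


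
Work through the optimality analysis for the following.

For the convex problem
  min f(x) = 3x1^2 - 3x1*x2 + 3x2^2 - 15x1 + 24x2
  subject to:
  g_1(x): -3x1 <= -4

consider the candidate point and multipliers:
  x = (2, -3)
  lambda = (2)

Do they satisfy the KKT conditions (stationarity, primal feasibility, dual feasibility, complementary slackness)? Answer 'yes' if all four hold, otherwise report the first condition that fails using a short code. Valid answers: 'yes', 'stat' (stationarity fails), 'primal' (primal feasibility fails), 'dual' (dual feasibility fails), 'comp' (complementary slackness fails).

Gradient of f: grad f(x) = Q x + c = (6, 0)
Constraint values g_i(x) = a_i^T x - b_i:
  g_1((2, -3)) = -2
Stationarity residual: grad f(x) + sum_i lambda_i a_i = (0, 0)
  -> stationarity OK
Primal feasibility (all g_i <= 0): OK
Dual feasibility (all lambda_i >= 0): OK
Complementary slackness (lambda_i * g_i(x) = 0 for all i): FAILS

Verdict: the first failing condition is complementary_slackness -> comp.

comp


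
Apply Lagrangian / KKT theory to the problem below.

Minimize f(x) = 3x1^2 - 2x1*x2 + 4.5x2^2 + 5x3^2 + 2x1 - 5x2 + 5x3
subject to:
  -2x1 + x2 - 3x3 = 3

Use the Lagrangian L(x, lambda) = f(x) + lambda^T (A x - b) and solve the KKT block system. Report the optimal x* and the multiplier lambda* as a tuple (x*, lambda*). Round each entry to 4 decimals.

Form the Lagrangian:
  L(x, lambda) = (1/2) x^T Q x + c^T x + lambda^T (A x - b)
Stationarity (grad_x L = 0): Q x + c + A^T lambda = 0.
Primal feasibility: A x = b.

This gives the KKT block system:
  [ Q   A^T ] [ x     ]   [-c ]
  [ A    0  ] [ lambda ] = [ b ]

Solving the linear system:
  x*      = (-0.2937, 0.5367, -0.6253)
  lambda* = (-0.4177)
  f(x*)   = -2.5722

x* = (-0.2937, 0.5367, -0.6253), lambda* = (-0.4177)


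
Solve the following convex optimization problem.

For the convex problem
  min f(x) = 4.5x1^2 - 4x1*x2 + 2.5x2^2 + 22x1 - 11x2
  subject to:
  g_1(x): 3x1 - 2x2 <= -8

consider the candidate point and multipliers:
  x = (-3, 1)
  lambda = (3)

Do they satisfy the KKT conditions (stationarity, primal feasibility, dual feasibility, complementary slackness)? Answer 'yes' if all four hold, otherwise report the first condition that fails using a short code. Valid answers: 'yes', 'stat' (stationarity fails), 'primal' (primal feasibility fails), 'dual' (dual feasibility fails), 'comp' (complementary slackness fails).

Gradient of f: grad f(x) = Q x + c = (-9, 6)
Constraint values g_i(x) = a_i^T x - b_i:
  g_1((-3, 1)) = -3
Stationarity residual: grad f(x) + sum_i lambda_i a_i = (0, 0)
  -> stationarity OK
Primal feasibility (all g_i <= 0): OK
Dual feasibility (all lambda_i >= 0): OK
Complementary slackness (lambda_i * g_i(x) = 0 for all i): FAILS

Verdict: the first failing condition is complementary_slackness -> comp.

comp


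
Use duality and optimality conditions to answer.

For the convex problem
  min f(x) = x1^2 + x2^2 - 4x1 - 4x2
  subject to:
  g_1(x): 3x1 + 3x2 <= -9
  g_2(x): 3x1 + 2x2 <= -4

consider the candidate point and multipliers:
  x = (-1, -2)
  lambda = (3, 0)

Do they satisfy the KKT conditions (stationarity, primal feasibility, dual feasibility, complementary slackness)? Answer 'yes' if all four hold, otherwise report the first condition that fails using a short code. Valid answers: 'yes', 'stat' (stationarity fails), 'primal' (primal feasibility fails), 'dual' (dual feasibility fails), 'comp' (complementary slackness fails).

Gradient of f: grad f(x) = Q x + c = (-6, -8)
Constraint values g_i(x) = a_i^T x - b_i:
  g_1((-1, -2)) = 0
  g_2((-1, -2)) = -3
Stationarity residual: grad f(x) + sum_i lambda_i a_i = (3, 1)
  -> stationarity FAILS
Primal feasibility (all g_i <= 0): OK
Dual feasibility (all lambda_i >= 0): OK
Complementary slackness (lambda_i * g_i(x) = 0 for all i): OK

Verdict: the first failing condition is stationarity -> stat.

stat


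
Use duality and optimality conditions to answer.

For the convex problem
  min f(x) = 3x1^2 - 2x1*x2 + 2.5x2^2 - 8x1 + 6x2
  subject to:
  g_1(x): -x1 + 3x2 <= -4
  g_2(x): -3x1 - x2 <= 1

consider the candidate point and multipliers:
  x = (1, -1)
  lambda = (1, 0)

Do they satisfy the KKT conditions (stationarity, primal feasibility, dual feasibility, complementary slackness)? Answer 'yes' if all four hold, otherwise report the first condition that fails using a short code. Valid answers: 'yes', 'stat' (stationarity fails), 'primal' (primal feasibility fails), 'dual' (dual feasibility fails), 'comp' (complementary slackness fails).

Gradient of f: grad f(x) = Q x + c = (0, -1)
Constraint values g_i(x) = a_i^T x - b_i:
  g_1((1, -1)) = 0
  g_2((1, -1)) = -3
Stationarity residual: grad f(x) + sum_i lambda_i a_i = (-1, 2)
  -> stationarity FAILS
Primal feasibility (all g_i <= 0): OK
Dual feasibility (all lambda_i >= 0): OK
Complementary slackness (lambda_i * g_i(x) = 0 for all i): OK

Verdict: the first failing condition is stationarity -> stat.

stat


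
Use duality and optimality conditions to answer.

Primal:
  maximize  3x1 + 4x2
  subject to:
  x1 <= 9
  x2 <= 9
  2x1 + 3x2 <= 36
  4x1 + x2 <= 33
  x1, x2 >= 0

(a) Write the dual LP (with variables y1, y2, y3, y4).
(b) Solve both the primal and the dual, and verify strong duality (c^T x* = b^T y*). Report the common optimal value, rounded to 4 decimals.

The standard primal-dual pair for 'max c^T x s.t. A x <= b, x >= 0' is:
  Dual:  min b^T y  s.t.  A^T y >= c,  y >= 0.

So the dual LP is:
  minimize  9y1 + 9y2 + 36y3 + 33y4
  subject to:
    y1 + 2y3 + 4y4 >= 3
    y2 + 3y3 + y4 >= 4
    y1, y2, y3, y4 >= 0

Solving the primal: x* = (6.3, 7.8).
  primal value c^T x* = 50.1.
Solving the dual: y* = (0, 0, 1.3, 0.1).
  dual value b^T y* = 50.1.
Strong duality: c^T x* = b^T y*. Confirmed.

50.1


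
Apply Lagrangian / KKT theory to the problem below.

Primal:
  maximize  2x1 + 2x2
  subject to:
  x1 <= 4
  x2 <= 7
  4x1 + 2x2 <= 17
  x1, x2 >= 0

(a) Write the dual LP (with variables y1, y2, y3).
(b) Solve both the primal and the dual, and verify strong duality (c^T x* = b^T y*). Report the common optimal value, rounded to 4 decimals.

The standard primal-dual pair for 'max c^T x s.t. A x <= b, x >= 0' is:
  Dual:  min b^T y  s.t.  A^T y >= c,  y >= 0.

So the dual LP is:
  minimize  4y1 + 7y2 + 17y3
  subject to:
    y1 + 4y3 >= 2
    y2 + 2y3 >= 2
    y1, y2, y3 >= 0

Solving the primal: x* = (0.75, 7).
  primal value c^T x* = 15.5.
Solving the dual: y* = (0, 1, 0.5).
  dual value b^T y* = 15.5.
Strong duality: c^T x* = b^T y*. Confirmed.

15.5


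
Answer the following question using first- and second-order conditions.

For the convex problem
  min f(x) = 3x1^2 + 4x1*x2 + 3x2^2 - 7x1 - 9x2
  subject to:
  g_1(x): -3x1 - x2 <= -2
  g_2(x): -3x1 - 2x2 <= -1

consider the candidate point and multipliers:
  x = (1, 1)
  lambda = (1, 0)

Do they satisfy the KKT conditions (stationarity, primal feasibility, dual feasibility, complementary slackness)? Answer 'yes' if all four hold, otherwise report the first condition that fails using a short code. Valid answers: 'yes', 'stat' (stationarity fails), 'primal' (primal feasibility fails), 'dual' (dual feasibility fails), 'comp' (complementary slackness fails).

Gradient of f: grad f(x) = Q x + c = (3, 1)
Constraint values g_i(x) = a_i^T x - b_i:
  g_1((1, 1)) = -2
  g_2((1, 1)) = -4
Stationarity residual: grad f(x) + sum_i lambda_i a_i = (0, 0)
  -> stationarity OK
Primal feasibility (all g_i <= 0): OK
Dual feasibility (all lambda_i >= 0): OK
Complementary slackness (lambda_i * g_i(x) = 0 for all i): FAILS

Verdict: the first failing condition is complementary_slackness -> comp.

comp


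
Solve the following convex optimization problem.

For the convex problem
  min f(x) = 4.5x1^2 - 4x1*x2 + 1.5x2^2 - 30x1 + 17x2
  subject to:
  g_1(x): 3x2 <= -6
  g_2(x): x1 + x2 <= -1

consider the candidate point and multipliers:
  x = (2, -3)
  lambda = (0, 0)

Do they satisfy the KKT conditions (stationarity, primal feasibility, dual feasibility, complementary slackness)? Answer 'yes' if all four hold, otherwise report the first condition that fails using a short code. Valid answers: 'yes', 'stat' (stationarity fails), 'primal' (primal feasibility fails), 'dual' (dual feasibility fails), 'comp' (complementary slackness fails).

Gradient of f: grad f(x) = Q x + c = (0, 0)
Constraint values g_i(x) = a_i^T x - b_i:
  g_1((2, -3)) = -3
  g_2((2, -3)) = 0
Stationarity residual: grad f(x) + sum_i lambda_i a_i = (0, 0)
  -> stationarity OK
Primal feasibility (all g_i <= 0): OK
Dual feasibility (all lambda_i >= 0): OK
Complementary slackness (lambda_i * g_i(x) = 0 for all i): OK

Verdict: yes, KKT holds.

yes


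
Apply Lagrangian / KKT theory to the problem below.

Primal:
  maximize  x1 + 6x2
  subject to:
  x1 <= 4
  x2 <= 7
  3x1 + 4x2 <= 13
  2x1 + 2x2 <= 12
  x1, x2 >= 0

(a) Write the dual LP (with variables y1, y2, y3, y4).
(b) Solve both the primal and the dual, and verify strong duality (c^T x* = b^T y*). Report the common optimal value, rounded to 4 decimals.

The standard primal-dual pair for 'max c^T x s.t. A x <= b, x >= 0' is:
  Dual:  min b^T y  s.t.  A^T y >= c,  y >= 0.

So the dual LP is:
  minimize  4y1 + 7y2 + 13y3 + 12y4
  subject to:
    y1 + 3y3 + 2y4 >= 1
    y2 + 4y3 + 2y4 >= 6
    y1, y2, y3, y4 >= 0

Solving the primal: x* = (0, 3.25).
  primal value c^T x* = 19.5.
Solving the dual: y* = (0, 0, 1.5, 0).
  dual value b^T y* = 19.5.
Strong duality: c^T x* = b^T y*. Confirmed.

19.5


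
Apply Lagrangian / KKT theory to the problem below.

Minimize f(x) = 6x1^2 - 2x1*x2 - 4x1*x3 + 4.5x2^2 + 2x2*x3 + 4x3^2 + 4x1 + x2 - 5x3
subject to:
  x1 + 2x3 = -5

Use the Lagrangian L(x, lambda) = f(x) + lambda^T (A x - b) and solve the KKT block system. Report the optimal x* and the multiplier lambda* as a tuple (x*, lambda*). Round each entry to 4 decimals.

Form the Lagrangian:
  L(x, lambda) = (1/2) x^T Q x + c^T x + lambda^T (A x - b)
Stationarity (grad_x L = 0): Q x + c + A^T lambda = 0.
Primal feasibility: A x = b.

This gives the KKT block system:
  [ Q   A^T ] [ x     ]   [-c ]
  [ A    0  ] [ lambda ] = [ b ]

Solving the linear system:
  x*      = (-1.4804, -0.049, -1.7598)
  lambda* = (6.6275)
  f(x*)   = 17.9828

x* = (-1.4804, -0.049, -1.7598), lambda* = (6.6275)


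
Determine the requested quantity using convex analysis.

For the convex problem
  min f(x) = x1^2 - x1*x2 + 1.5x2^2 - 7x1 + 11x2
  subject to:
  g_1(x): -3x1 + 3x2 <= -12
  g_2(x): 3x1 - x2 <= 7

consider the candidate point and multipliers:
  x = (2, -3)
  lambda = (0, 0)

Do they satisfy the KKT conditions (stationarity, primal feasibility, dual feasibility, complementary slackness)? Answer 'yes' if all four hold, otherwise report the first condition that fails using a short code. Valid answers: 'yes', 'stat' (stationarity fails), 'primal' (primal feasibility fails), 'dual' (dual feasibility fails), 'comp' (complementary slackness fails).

Gradient of f: grad f(x) = Q x + c = (0, 0)
Constraint values g_i(x) = a_i^T x - b_i:
  g_1((2, -3)) = -3
  g_2((2, -3)) = 2
Stationarity residual: grad f(x) + sum_i lambda_i a_i = (0, 0)
  -> stationarity OK
Primal feasibility (all g_i <= 0): FAILS
Dual feasibility (all lambda_i >= 0): OK
Complementary slackness (lambda_i * g_i(x) = 0 for all i): OK

Verdict: the first failing condition is primal_feasibility -> primal.

primal


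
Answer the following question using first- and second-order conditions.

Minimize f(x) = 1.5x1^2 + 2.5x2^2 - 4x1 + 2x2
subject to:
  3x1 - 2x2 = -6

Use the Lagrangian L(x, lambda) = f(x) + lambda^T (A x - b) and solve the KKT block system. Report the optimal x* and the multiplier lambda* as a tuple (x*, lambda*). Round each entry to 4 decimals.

Form the Lagrangian:
  L(x, lambda) = (1/2) x^T Q x + c^T x + lambda^T (A x - b)
Stationarity (grad_x L = 0): Q x + c + A^T lambda = 0.
Primal feasibility: A x = b.

This gives the KKT block system:
  [ Q   A^T ] [ x     ]   [-c ]
  [ A    0  ] [ lambda ] = [ b ]

Solving the linear system:
  x*      = (-1.5088, 0.7368)
  lambda* = (2.8421)
  f(x*)   = 12.2807

x* = (-1.5088, 0.7368), lambda* = (2.8421)


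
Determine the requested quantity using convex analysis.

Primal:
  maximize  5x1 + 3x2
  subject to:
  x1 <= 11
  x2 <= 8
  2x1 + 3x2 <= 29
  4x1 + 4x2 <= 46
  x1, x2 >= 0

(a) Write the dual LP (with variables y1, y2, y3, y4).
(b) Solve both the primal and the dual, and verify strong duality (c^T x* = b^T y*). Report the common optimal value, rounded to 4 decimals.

The standard primal-dual pair for 'max c^T x s.t. A x <= b, x >= 0' is:
  Dual:  min b^T y  s.t.  A^T y >= c,  y >= 0.

So the dual LP is:
  minimize  11y1 + 8y2 + 29y3 + 46y4
  subject to:
    y1 + 2y3 + 4y4 >= 5
    y2 + 3y3 + 4y4 >= 3
    y1, y2, y3, y4 >= 0

Solving the primal: x* = (11, 0.5).
  primal value c^T x* = 56.5.
Solving the dual: y* = (2, 0, 0, 0.75).
  dual value b^T y* = 56.5.
Strong duality: c^T x* = b^T y*. Confirmed.

56.5


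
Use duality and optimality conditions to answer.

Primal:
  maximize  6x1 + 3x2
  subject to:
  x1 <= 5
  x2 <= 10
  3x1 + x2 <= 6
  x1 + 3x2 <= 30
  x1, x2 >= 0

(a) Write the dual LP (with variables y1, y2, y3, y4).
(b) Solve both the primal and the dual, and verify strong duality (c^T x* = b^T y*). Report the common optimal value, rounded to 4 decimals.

The standard primal-dual pair for 'max c^T x s.t. A x <= b, x >= 0' is:
  Dual:  min b^T y  s.t.  A^T y >= c,  y >= 0.

So the dual LP is:
  minimize  5y1 + 10y2 + 6y3 + 30y4
  subject to:
    y1 + 3y3 + y4 >= 6
    y2 + y3 + 3y4 >= 3
    y1, y2, y3, y4 >= 0

Solving the primal: x* = (0, 6).
  primal value c^T x* = 18.
Solving the dual: y* = (0, 0, 3, 0).
  dual value b^T y* = 18.
Strong duality: c^T x* = b^T y*. Confirmed.

18


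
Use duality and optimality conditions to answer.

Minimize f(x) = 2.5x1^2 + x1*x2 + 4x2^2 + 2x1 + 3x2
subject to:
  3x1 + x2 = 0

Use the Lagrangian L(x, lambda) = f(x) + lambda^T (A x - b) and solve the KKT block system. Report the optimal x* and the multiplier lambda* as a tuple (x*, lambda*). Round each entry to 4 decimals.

Form the Lagrangian:
  L(x, lambda) = (1/2) x^T Q x + c^T x + lambda^T (A x - b)
Stationarity (grad_x L = 0): Q x + c + A^T lambda = 0.
Primal feasibility: A x = b.

This gives the KKT block system:
  [ Q   A^T ] [ x     ]   [-c ]
  [ A    0  ] [ lambda ] = [ b ]

Solving the linear system:
  x*      = (0.0986, -0.2958)
  lambda* = (-0.7324)
  f(x*)   = -0.3451

x* = (0.0986, -0.2958), lambda* = (-0.7324)


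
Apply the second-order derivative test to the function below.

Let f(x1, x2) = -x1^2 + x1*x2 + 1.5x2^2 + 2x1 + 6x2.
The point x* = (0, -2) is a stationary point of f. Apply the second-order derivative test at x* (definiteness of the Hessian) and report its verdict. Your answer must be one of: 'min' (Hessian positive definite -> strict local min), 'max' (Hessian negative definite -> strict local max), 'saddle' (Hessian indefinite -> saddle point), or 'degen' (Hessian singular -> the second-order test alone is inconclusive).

Compute the Hessian H = grad^2 f:
  H = [[-2, 1], [1, 3]]
Verify stationarity: grad f(x*) = H x* + g = (0, 0).
Eigenvalues of H: -2.1926, 3.1926.
Eigenvalues have mixed signs, so H is indefinite -> x* is a saddle point.

saddle


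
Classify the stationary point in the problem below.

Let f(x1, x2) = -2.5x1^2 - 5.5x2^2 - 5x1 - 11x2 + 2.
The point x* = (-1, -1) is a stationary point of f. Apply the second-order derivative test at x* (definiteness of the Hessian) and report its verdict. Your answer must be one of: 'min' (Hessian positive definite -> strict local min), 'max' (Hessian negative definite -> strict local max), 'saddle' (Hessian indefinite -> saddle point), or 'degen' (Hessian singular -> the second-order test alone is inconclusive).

Compute the Hessian H = grad^2 f:
  H = [[-5, 0], [0, -11]]
Verify stationarity: grad f(x*) = H x* + g = (0, 0).
Eigenvalues of H: -11, -5.
Both eigenvalues < 0, so H is negative definite -> x* is a strict local max.

max


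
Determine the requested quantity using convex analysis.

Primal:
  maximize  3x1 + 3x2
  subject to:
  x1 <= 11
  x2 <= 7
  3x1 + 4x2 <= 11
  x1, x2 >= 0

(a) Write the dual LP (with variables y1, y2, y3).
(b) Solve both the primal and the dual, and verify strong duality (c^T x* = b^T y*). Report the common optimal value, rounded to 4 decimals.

The standard primal-dual pair for 'max c^T x s.t. A x <= b, x >= 0' is:
  Dual:  min b^T y  s.t.  A^T y >= c,  y >= 0.

So the dual LP is:
  minimize  11y1 + 7y2 + 11y3
  subject to:
    y1 + 3y3 >= 3
    y2 + 4y3 >= 3
    y1, y2, y3 >= 0

Solving the primal: x* = (3.6667, 0).
  primal value c^T x* = 11.
Solving the dual: y* = (0, 0, 1).
  dual value b^T y* = 11.
Strong duality: c^T x* = b^T y*. Confirmed.

11


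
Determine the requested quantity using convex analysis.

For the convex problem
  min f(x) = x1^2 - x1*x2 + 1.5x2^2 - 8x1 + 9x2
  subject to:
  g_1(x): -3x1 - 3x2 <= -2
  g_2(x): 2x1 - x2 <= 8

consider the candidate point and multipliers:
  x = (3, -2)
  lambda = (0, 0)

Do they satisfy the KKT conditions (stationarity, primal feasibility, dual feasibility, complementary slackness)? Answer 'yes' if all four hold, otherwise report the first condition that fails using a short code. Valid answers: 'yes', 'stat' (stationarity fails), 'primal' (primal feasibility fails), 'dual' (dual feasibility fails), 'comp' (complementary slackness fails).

Gradient of f: grad f(x) = Q x + c = (0, 0)
Constraint values g_i(x) = a_i^T x - b_i:
  g_1((3, -2)) = -1
  g_2((3, -2)) = 0
Stationarity residual: grad f(x) + sum_i lambda_i a_i = (0, 0)
  -> stationarity OK
Primal feasibility (all g_i <= 0): OK
Dual feasibility (all lambda_i >= 0): OK
Complementary slackness (lambda_i * g_i(x) = 0 for all i): OK

Verdict: yes, KKT holds.

yes


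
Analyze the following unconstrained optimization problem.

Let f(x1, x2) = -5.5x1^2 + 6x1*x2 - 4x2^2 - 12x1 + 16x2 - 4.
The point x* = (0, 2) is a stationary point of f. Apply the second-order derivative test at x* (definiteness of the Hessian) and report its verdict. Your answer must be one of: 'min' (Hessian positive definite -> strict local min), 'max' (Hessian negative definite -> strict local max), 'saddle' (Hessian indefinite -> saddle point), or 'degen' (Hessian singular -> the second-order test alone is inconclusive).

Compute the Hessian H = grad^2 f:
  H = [[-11, 6], [6, -8]]
Verify stationarity: grad f(x*) = H x* + g = (0, 0).
Eigenvalues of H: -15.6847, -3.3153.
Both eigenvalues < 0, so H is negative definite -> x* is a strict local max.

max


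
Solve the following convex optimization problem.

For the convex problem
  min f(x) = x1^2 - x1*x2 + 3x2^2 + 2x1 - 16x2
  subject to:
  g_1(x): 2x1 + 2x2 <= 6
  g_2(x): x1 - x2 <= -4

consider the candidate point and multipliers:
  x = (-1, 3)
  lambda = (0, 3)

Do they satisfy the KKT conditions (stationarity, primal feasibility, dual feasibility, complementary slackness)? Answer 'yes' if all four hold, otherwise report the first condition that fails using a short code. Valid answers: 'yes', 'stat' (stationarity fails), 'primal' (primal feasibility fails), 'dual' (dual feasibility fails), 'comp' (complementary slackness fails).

Gradient of f: grad f(x) = Q x + c = (-3, 3)
Constraint values g_i(x) = a_i^T x - b_i:
  g_1((-1, 3)) = -2
  g_2((-1, 3)) = 0
Stationarity residual: grad f(x) + sum_i lambda_i a_i = (0, 0)
  -> stationarity OK
Primal feasibility (all g_i <= 0): OK
Dual feasibility (all lambda_i >= 0): OK
Complementary slackness (lambda_i * g_i(x) = 0 for all i): OK

Verdict: yes, KKT holds.

yes


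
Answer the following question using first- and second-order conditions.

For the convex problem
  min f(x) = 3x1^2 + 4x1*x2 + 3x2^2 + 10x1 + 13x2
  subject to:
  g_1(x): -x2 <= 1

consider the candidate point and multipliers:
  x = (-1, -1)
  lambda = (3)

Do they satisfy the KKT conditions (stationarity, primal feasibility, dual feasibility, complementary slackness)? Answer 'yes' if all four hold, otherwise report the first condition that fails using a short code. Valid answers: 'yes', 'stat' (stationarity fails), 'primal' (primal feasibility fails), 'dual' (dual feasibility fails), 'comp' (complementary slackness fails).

Gradient of f: grad f(x) = Q x + c = (0, 3)
Constraint values g_i(x) = a_i^T x - b_i:
  g_1((-1, -1)) = 0
Stationarity residual: grad f(x) + sum_i lambda_i a_i = (0, 0)
  -> stationarity OK
Primal feasibility (all g_i <= 0): OK
Dual feasibility (all lambda_i >= 0): OK
Complementary slackness (lambda_i * g_i(x) = 0 for all i): OK

Verdict: yes, KKT holds.

yes


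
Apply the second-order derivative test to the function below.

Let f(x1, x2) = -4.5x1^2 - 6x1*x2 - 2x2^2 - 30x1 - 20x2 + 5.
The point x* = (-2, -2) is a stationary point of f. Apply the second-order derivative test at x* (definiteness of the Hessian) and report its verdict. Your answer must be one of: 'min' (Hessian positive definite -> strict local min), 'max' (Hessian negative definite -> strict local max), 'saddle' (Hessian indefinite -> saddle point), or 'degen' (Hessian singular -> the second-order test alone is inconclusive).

Compute the Hessian H = grad^2 f:
  H = [[-9, -6], [-6, -4]]
Verify stationarity: grad f(x*) = H x* + g = (0, 0).
Eigenvalues of H: -13, 0.
H has a zero eigenvalue (singular; negative semidefinite but not definite), so H is neither positive definite, negative definite, nor indefinite. The second-order test alone is inconclusive -> degen.
(Indeed, f is constant along the null direction of H through x*, so x* is not a strict local extremum.)

degen


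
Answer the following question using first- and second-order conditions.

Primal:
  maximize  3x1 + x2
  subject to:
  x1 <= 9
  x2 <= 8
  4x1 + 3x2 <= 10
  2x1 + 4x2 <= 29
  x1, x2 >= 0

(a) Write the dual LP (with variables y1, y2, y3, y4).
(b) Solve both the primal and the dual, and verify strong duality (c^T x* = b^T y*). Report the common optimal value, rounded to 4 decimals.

The standard primal-dual pair for 'max c^T x s.t. A x <= b, x >= 0' is:
  Dual:  min b^T y  s.t.  A^T y >= c,  y >= 0.

So the dual LP is:
  minimize  9y1 + 8y2 + 10y3 + 29y4
  subject to:
    y1 + 4y3 + 2y4 >= 3
    y2 + 3y3 + 4y4 >= 1
    y1, y2, y3, y4 >= 0

Solving the primal: x* = (2.5, 0).
  primal value c^T x* = 7.5.
Solving the dual: y* = (0, 0, 0.75, 0).
  dual value b^T y* = 7.5.
Strong duality: c^T x* = b^T y*. Confirmed.

7.5


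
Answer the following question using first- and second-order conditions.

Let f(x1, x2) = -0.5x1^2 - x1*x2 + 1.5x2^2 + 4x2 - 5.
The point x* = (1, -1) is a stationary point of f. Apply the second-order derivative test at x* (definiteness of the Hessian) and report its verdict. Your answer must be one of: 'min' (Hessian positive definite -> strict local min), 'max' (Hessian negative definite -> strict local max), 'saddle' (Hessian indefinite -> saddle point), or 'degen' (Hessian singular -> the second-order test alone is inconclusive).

Compute the Hessian H = grad^2 f:
  H = [[-1, -1], [-1, 3]]
Verify stationarity: grad f(x*) = H x* + g = (0, 0).
Eigenvalues of H: -1.2361, 3.2361.
Eigenvalues have mixed signs, so H is indefinite -> x* is a saddle point.

saddle


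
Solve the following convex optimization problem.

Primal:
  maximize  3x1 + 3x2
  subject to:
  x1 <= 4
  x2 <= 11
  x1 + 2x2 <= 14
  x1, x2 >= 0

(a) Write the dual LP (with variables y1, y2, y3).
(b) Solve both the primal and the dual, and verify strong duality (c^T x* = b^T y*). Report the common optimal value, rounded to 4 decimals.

The standard primal-dual pair for 'max c^T x s.t. A x <= b, x >= 0' is:
  Dual:  min b^T y  s.t.  A^T y >= c,  y >= 0.

So the dual LP is:
  minimize  4y1 + 11y2 + 14y3
  subject to:
    y1 + y3 >= 3
    y2 + 2y3 >= 3
    y1, y2, y3 >= 0

Solving the primal: x* = (4, 5).
  primal value c^T x* = 27.
Solving the dual: y* = (1.5, 0, 1.5).
  dual value b^T y* = 27.
Strong duality: c^T x* = b^T y*. Confirmed.

27


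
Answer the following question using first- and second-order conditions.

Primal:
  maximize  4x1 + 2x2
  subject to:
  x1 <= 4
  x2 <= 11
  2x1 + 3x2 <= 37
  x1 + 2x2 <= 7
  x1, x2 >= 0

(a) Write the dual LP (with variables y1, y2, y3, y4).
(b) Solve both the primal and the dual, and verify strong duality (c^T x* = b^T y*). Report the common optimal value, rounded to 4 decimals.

The standard primal-dual pair for 'max c^T x s.t. A x <= b, x >= 0' is:
  Dual:  min b^T y  s.t.  A^T y >= c,  y >= 0.

So the dual LP is:
  minimize  4y1 + 11y2 + 37y3 + 7y4
  subject to:
    y1 + 2y3 + y4 >= 4
    y2 + 3y3 + 2y4 >= 2
    y1, y2, y3, y4 >= 0

Solving the primal: x* = (4, 1.5).
  primal value c^T x* = 19.
Solving the dual: y* = (3, 0, 0, 1).
  dual value b^T y* = 19.
Strong duality: c^T x* = b^T y*. Confirmed.

19


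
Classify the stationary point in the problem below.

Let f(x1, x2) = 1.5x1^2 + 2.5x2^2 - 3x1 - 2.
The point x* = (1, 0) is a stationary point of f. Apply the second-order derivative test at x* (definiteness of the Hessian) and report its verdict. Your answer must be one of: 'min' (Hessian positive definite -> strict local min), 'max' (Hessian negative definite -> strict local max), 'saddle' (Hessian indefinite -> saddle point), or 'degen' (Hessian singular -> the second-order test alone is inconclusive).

Compute the Hessian H = grad^2 f:
  H = [[3, 0], [0, 5]]
Verify stationarity: grad f(x*) = H x* + g = (0, 0).
Eigenvalues of H: 3, 5.
Both eigenvalues > 0, so H is positive definite -> x* is a strict local min.

min
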